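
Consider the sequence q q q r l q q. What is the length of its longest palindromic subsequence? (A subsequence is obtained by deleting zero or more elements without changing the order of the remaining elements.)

Using dp[i][j] = 2 + dp[i+1][j−1] if the ends match, else max(dp[i+1][j], dp[i][j−1]):
dp[1][7] = 5. A witness is qqlqq at positions 1,2,5,6,7.

5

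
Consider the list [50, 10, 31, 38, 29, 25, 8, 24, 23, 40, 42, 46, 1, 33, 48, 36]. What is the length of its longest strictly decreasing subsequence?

7

Let dp[i] be the longest decreasing subsequence ending at position i. Then dp = [1, 2, 2, 2, 3, 4, 5, 5, 6, 2, 2, 2, 7, 3, 2, 3].
The maximum is 7; one witness is 50, 31, 29, 25, 24, 23, 1 at positions 1,3,5,6,8,9,13.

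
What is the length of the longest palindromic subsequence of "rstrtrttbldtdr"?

7

One longest palindromic subsequence is rtttttr (positions 1,3,5,7,8,12,14); it reads the same forward and backward, and the interval DP gives dp[1][14] = 7.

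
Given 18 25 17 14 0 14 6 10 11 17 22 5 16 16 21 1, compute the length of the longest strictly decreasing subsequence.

6

One longest decreasing subsequence is 18, 17, 14, 6, 5, 1 (positions 1,3,4,7,12,16), of length 6; no longer one exists.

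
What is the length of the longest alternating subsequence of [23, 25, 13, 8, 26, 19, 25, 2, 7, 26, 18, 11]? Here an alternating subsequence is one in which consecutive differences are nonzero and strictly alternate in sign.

Track the best alternating length ending on an up-step vs a down-step at each position: up/down = 1/1, 2/1, 1/3, 1/3, 4/1, 4/5, 6/5, 1/7, 8/7, 8/1, 8/9, 8/9.
The maximum over both is 9; one such subsequence is 23, 25, 13, 26, 19, 25, 2, 26, 18.

9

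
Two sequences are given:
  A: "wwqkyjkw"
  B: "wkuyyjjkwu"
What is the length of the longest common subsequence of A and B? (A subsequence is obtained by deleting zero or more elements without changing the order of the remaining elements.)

A longest common subsequence is wkyjkw (length 6); the LCS DP confirms no longer common subsequence exists.

6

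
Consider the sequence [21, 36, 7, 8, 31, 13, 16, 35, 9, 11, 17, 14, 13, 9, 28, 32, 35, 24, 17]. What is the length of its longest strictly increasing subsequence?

One longest increasing subsequence is 7, 8, 13, 16, 17, 28, 32, 35 (positions 3,4,6,7,11,15,16,17), of length 8; no longer one exists.

8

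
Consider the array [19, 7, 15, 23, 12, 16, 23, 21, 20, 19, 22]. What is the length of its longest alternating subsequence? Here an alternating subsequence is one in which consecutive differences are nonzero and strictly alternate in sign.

Track the best alternating length ending on an up-step vs a down-step at each position: up/down = 1/1, 1/2, 3/2, 3/1, 3/4, 5/4, 5/1, 5/6, 5/6, 5/6, 7/6.
The maximum over both is 7; one such subsequence is 19, 7, 15, 12, 23, 21, 22.

7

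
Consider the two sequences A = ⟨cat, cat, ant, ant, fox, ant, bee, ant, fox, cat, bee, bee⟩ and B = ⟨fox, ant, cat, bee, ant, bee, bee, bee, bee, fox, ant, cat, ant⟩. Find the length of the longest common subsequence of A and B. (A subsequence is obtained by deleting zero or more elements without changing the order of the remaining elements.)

6

A longest common subsequence is fox, ant, bee, ant, fox, cat (length 6); the LCS DP confirms no longer common subsequence exists.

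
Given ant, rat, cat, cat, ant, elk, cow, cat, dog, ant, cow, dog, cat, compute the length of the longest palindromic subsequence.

One longest palindromic subsequence is cat dog cow dog cat (positions 3,9,11,12,13); it reads the same forward and backward, and the interval DP gives dp[1][13] = 5.

5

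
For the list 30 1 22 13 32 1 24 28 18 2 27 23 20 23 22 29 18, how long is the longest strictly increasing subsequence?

6

Scanning left to right, the best length ending at each element is: 30→1, 1→1, 22→2, 13→2, 32→3, 1→1, 24→3, 28→4, 18→3, 2→2, 27→4, 23→4, 20→4, 23→5, 22→5, 29→6, 18→3.
So the longest increasing subsequence has length 6, e.g. 1, 13, 18, 20, 23, 29.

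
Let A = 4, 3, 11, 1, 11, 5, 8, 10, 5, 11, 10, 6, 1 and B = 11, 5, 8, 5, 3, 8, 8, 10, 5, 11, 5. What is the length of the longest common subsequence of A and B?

Backtracking the LCS table gives one alignment: 11 (A3,B1) → 5 (A6,B4) → 8 (A7,B7) → 10 (A8,B8) → 5 (A9,B9) → 11 (A10,B10).
So the longest common subsequence has length 6.

6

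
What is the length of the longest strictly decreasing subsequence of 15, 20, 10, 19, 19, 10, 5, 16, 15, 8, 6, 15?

6

Let dp[i] be the longest decreasing subsequence ending at position i. Then dp = [1, 1, 2, 2, 2, 3, 4, 3, 4, 5, 6, 4].
The maximum is 6; one witness is 20, 19, 16, 15, 8, 6 at positions 2,4,8,9,10,11.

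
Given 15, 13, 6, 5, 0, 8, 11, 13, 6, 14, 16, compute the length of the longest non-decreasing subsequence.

6

One longest non-decreasing subsequence is 6, 8, 11, 13, 14, 16 (positions 3,6,7,8,10,11), of length 6; no longer one exists.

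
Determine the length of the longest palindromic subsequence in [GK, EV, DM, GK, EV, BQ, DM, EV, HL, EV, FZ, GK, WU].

One longest palindromic subsequence is GK EV EV DM EV EV GK (positions 1,2,5,7,8,10,12); it reads the same forward and backward, and the interval DP gives dp[1][13] = 7.

7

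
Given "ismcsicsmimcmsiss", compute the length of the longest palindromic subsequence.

Using dp[i][j] = 2 + dp[i+1][j−1] if the ends match, else max(dp[i+1][j], dp[i][j−1]):
dp[1][17] = 11. A witness is ssismcmsiss at positions 2,5,6,8,9,12,13,14,15,16,17.

11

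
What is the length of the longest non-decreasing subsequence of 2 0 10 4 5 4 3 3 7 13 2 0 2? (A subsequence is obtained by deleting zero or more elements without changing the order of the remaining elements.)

5

Scanning left to right, the best length ending at each element is: 2→1, 0→1, 10→2, 4→2, 5→3, 4→3, 3→2, 3→3, 7→4, 13→5, 2→2, 0→2, 2→3.
So the longest non-decreasing subsequence has length 5, e.g. 2, 4, 5, 7, 13.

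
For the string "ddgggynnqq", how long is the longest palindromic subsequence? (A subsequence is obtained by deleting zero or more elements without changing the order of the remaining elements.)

One longest palindromic subsequence is ggg (positions 3,4,5); it reads the same forward and backward, and the interval DP gives dp[1][10] = 3.

3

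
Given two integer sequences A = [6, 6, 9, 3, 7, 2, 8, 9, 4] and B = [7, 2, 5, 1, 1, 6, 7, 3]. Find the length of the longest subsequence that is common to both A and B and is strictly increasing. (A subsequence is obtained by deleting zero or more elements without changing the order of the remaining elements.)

A longest common strictly increasing subsequence is 6, 7 (length 2); it appears in order in both A and B, and no longer such subsequence exists.

2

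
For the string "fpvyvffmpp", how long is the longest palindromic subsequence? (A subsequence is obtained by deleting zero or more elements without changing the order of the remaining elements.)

One longest palindromic subsequence is pvyvp (positions 2,3,4,5,10); it reads the same forward and backward, and the interval DP gives dp[1][10] = 5.

5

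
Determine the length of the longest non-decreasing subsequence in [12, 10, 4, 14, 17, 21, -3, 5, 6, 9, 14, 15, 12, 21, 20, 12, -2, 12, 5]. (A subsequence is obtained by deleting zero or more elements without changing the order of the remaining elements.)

7

Let dp[i] be the longest non-decreasing subsequence ending at position i. Then dp = [1, 1, 1, 2, 3, 4, 1, 2, 3, 4, 5, 6, 5, 7, 7, 6, 2, 7, 3].
The maximum is 7; one witness is 4, 5, 6, 9, 14, 15, 21 at positions 3,8,9,10,11,12,14.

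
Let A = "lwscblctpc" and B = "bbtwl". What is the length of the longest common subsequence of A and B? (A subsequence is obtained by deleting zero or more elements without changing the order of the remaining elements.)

Backtracking the LCS table gives one alignment: w (A2,B4) → l (A6,B5).
So the longest common subsequence has length 2.

2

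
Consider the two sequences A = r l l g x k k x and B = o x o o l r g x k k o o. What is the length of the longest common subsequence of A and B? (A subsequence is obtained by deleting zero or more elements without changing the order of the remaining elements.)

5

A longest common subsequence is rgxkk (length 5); the LCS DP confirms no longer common subsequence exists.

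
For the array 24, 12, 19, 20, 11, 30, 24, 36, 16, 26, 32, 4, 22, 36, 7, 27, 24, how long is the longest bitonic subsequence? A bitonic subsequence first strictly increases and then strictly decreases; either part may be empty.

Let inc[i] be the LIS ending at i and dec[i] the longest strictly decreasing subsequence starting at i. inc = [1, 1, 2, 3, 1, 4, 4, 5, 2, 5, 6, 1, 4, 7, 2, 6, 5], dec = [4, 3, 3, 3, 2, 4, 3, 4, 2, 3, 3, 1, 2, 3, 1, 2, 1].
max_i inc[i]+dec[i]−1 = 9, with one witness 12, 19, 20, 24, 26, 32, 36, 27, 24.

9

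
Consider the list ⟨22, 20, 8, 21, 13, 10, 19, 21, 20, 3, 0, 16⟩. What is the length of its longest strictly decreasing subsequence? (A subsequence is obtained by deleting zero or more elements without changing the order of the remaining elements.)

6

Scanning left to right, the best length ending at each element is: 22→1, 20→2, 8→3, 21→2, 13→3, 10→4, 19→3, 21→2, 20→3, 3→5, 0→6, 16→4.
So the longest decreasing subsequence has length 6, e.g. 22, 20, 13, 10, 3, 0.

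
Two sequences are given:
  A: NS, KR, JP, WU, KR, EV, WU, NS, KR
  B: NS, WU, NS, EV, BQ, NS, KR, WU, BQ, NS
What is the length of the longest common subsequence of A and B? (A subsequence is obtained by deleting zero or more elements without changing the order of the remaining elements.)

5

Backtracking the LCS table gives one alignment: NS (A1,B1) → WU (A4,B2) → KR (A5,B7) → WU (A7,B8) → NS (A8,B10).
So the longest common subsequence has length 5.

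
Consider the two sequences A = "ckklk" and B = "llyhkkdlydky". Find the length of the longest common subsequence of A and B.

A longest common subsequence is kklk (length 4); the LCS DP confirms no longer common subsequence exists.

4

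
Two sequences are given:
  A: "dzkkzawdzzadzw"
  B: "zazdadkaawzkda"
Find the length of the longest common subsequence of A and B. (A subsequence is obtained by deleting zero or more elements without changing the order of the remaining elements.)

A longest common subsequence is dkawda (length 6); the LCS DP confirms no longer common subsequence exists.

6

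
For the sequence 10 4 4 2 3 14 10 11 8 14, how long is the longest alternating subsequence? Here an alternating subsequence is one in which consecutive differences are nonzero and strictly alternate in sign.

7

A longest alternating subsequence is 10, 4, 14, 10, 11, 8, 14 (positions 1,2,6,7,8,9,10); its 6 consecutive differences strictly alternate in sign, and length 7 is optimal.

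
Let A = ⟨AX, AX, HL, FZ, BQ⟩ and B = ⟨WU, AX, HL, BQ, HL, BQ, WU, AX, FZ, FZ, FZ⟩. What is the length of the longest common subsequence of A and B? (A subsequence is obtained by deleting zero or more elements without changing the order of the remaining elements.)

3

A longest common subsequence is AX, AX, FZ (length 3); the LCS DP confirms no longer common subsequence exists.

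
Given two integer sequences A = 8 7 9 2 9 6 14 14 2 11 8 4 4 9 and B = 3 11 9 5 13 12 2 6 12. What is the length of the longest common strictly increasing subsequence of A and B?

2

For each value that appears in both, track the longest common increasing run ending there.
The best achievable length is 2; one witness is 2, 6 (A-positions 4,6, B-positions 7,8).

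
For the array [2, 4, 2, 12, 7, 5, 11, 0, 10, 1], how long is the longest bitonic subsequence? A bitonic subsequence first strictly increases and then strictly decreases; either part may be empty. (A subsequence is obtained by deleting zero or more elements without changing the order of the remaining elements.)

Let inc[i] be the LIS ending at i and dec[i] the longest strictly decreasing subsequence starting at i. inc = [1, 2, 1, 3, 3, 3, 4, 1, 4, 2], dec = [2, 3, 2, 4, 3, 2, 3, 1, 2, 1].
max_i inc[i]+dec[i]−1 = 6, with one witness 2, 4, 12, 11, 10, 1.

6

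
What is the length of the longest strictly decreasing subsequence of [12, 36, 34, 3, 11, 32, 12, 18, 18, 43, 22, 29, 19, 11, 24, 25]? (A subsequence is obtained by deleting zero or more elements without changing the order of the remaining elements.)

One longest decreasing subsequence is 36, 34, 32, 22, 19, 11 (positions 2,3,6,11,13,14), of length 6; no longer one exists.

6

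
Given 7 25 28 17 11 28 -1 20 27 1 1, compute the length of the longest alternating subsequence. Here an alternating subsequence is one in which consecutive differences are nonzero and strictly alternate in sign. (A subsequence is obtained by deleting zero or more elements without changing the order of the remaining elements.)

7

A longest alternating subsequence is 7, 25, 17, 28, -1, 20, 1 (positions 1,2,4,6,7,8,10); its 6 consecutive differences strictly alternate in sign, and length 7 is optimal.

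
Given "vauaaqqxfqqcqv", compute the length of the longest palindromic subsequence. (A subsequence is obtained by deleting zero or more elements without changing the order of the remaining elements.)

Using dp[i][j] = 2 + dp[i+1][j−1] if the ends match, else max(dp[i+1][j], dp[i][j−1]):
dp[1][14] = 7. A witness is vqqqqqv at positions 1,6,7,10,11,13,14.

7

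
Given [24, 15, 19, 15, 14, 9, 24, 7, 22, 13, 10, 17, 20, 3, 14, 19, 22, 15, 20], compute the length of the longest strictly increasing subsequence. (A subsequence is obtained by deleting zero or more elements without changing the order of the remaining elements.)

One longest increasing subsequence is 9, 13, 17, 20, 22 (positions 6,10,12,13,17), of length 5; no longer one exists.

5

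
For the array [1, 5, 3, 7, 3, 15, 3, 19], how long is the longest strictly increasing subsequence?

Scanning left to right, the best length ending at each element is: 1→1, 5→2, 3→2, 7→3, 3→2, 15→4, 3→2, 19→5.
So the longest increasing subsequence has length 5, e.g. 1, 5, 7, 15, 19.

5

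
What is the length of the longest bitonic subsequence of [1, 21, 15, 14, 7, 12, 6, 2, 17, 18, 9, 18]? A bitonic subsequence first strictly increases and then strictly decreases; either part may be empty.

7

One longest bitonic subsequence is 1, 21, 15, 14, 12, 6, 2 (positions 1,2,3,4,6,7,8): it rises to 21 then falls. Length 7 is optimal.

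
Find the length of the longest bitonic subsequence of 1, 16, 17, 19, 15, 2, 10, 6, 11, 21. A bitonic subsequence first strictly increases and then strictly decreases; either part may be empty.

Let inc[i] be the LIS ending at i and dec[i] the longest strictly decreasing subsequence starting at i. inc = [1, 2, 3, 4, 2, 2, 3, 3, 4, 5], dec = [1, 4, 4, 4, 3, 1, 2, 1, 1, 1].
max_i inc[i]+dec[i]−1 = 7, with one witness 1, 16, 17, 19, 15, 10, 6.

7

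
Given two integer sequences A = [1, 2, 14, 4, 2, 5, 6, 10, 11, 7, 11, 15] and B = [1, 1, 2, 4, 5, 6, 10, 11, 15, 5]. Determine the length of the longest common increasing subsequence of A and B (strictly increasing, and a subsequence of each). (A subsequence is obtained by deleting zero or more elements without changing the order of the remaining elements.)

For each value that appears in both, track the longest common increasing run ending there.
The best achievable length is 8; one witness is 1, 2, 4, 5, 6, 10, 11, 15 (A-positions 1,2,4,6,7,8,9,12, B-positions 1,3,4,5,6,7,8,9).

8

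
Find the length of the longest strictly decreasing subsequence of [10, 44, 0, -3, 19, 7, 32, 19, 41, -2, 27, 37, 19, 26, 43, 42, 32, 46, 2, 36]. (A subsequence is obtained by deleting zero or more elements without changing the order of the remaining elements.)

Scanning left to right, the best length ending at each element is: 10→1, 44→1, 0→2, -3→3, 19→2, 7→3, 32→2, 19→3, 41→2, -2→4, 27→3, 37→3, 19→4, 26→4, 43→2, 42→3, 32→4, 46→1, 2→5, 36→4.
So the longest decreasing subsequence has length 5, e.g. 44, 32, 27, 19, 2.

5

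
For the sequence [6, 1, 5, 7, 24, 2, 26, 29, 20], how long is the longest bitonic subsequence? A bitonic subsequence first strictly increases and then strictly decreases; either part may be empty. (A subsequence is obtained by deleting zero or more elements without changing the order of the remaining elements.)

Let inc[i] be the LIS ending at i and dec[i] the longest strictly decreasing subsequence starting at i. inc = [1, 1, 2, 3, 4, 2, 5, 6, 4], dec = [3, 1, 2, 2, 2, 1, 2, 2, 1].
max_i inc[i]+dec[i]−1 = 7, with one witness 1, 5, 7, 24, 26, 29, 20.

7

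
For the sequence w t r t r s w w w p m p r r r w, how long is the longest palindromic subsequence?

9

One longest palindromic subsequence is wrrpmprrw (positions 1,3,5,10,11,12,14,15,16); it reads the same forward and backward, and the interval DP gives dp[1][16] = 9.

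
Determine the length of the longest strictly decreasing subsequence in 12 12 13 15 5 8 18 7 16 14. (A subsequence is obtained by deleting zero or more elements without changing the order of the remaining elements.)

3

One longest decreasing subsequence is 12, 8, 7 (positions 1,6,8), of length 3; no longer one exists.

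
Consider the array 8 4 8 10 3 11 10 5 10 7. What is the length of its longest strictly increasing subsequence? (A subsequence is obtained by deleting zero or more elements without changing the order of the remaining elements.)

4

Scanning left to right, the best length ending at each element is: 8→1, 4→1, 8→2, 10→3, 3→1, 11→4, 10→3, 5→2, 10→3, 7→3.
So the longest increasing subsequence has length 4, e.g. 4, 8, 10, 11.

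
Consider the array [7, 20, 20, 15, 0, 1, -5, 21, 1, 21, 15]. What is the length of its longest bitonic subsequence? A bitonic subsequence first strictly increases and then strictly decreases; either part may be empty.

One longest bitonic subsequence is 7, 20, 15, 1, -5 (positions 1,2,4,6,7): it rises to 20 then falls. Length 5 is optimal.

5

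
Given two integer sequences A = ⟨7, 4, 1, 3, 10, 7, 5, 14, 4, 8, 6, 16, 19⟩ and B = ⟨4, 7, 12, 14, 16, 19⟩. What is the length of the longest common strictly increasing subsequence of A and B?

5

For each value that appears in both, track the longest common increasing run ending there.
The best achievable length is 5; one witness is 4, 7, 14, 16, 19 (A-positions 2,6,8,12,13, B-positions 1,2,4,5,6).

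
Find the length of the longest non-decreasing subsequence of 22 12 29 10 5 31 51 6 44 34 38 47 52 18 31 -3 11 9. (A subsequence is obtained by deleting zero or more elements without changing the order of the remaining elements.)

Let dp[i] be the longest non-decreasing subsequence ending at position i. Then dp = [1, 1, 2, 1, 1, 3, 4, 2, 4, 4, 5, 6, 7, 3, 4, 1, 3, 3].
The maximum is 7; one witness is 22, 29, 31, 34, 38, 47, 52 at positions 1,3,6,10,11,12,13.

7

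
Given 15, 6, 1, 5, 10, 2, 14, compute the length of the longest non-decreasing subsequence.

Scanning left to right, the best length ending at each element is: 15→1, 6→1, 1→1, 5→2, 10→3, 2→2, 14→4.
So the longest non-decreasing subsequence has length 4, e.g. 1, 5, 10, 14.

4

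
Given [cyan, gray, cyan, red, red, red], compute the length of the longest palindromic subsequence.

3

One longest palindromic subsequence is red red red (positions 4,5,6); it reads the same forward and backward, and the interval DP gives dp[1][6] = 3.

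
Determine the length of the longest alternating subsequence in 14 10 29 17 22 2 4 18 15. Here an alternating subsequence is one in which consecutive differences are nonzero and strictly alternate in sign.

8

Track the best alternating length ending on an up-step vs a down-step at each position: up/down = 1/1, 1/2, 3/1, 3/4, 5/4, 1/6, 7/6, 7/6, 7/8.
The maximum over both is 8; one such subsequence is 14, 10, 29, 17, 22, 2, 18, 15.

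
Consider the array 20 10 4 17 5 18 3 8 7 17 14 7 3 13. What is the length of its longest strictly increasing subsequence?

Let dp[i] be the longest increasing subsequence ending at position i. Then dp = [1, 1, 1, 2, 2, 3, 1, 3, 3, 4, 4, 3, 1, 4].
The maximum is 4; one witness is 4, 5, 8, 17 at positions 3,5,8,10.

4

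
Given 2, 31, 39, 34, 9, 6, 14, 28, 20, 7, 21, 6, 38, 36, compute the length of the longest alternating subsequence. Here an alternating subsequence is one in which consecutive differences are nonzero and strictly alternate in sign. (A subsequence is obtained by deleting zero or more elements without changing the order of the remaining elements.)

9

A longest alternating subsequence is 2, 31, 9, 28, 20, 21, 6, 38, 36 (positions 1,2,5,8,9,11,12,13,14); its 8 consecutive differences strictly alternate in sign, and length 9 is optimal.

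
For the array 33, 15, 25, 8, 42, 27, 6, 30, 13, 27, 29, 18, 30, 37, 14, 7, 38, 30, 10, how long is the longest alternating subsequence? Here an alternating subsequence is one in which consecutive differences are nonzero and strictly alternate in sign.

14

A longest alternating subsequence is 33, 15, 25, 8, 42, 27, 30, 13, 27, 18, 30, 14, 38, 30 (positions 1,2,3,4,5,6,8,9,10,12,13,15,17,18); its 13 consecutive differences strictly alternate in sign, and length 14 is optimal.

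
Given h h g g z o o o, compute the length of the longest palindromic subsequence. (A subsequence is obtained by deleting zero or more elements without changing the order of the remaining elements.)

3

One longest palindromic subsequence is ooo (positions 6,7,8); it reads the same forward and backward, and the interval DP gives dp[1][8] = 3.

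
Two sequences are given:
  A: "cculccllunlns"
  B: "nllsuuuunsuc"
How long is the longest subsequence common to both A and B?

Backtracking the LCS table gives one alignment: l (A4,B2) → l (A7,B3) → u (A9,B8) → n (A12,B9) → s (A13,B10).
So the longest common subsequence has length 5.

5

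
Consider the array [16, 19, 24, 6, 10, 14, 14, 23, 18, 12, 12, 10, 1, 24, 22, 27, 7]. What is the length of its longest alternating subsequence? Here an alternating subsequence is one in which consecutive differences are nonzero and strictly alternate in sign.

Track the best alternating length ending on an up-step vs a down-step at each position: up/down = 1/1, 2/1, 2/1, 1/3, 4/3, 4/3, 4/3, 4/3, 4/5, 4/5, 4/5, 4/5, 1/5, 6/1, 6/7, 8/1, 6/9.
The maximum over both is 9; one such subsequence is 16, 19, 6, 23, 18, 24, 22, 27, 7.

9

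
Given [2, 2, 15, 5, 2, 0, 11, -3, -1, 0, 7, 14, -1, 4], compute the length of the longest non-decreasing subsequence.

Scanning left to right, the best length ending at each element is: 2→1, 2→2, 15→3, 5→3, 2→3, 0→1, 11→4, -3→1, -1→2, 0→3, 7→4, 14→5, -1→3, 4→4.
So the longest non-decreasing subsequence has length 5, e.g. 2, 2, 5, 11, 14.

5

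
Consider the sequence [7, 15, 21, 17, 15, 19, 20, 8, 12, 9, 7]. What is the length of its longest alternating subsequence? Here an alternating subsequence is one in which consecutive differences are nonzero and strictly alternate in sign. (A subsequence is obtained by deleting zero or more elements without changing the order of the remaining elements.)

7

Track the best alternating length ending on an up-step vs a down-step at each position: up/down = 1/1, 2/1, 2/1, 2/3, 2/3, 4/3, 4/3, 2/5, 6/5, 6/7, 1/7.
The maximum over both is 7; one such subsequence is 7, 21, 17, 19, 8, 12, 9.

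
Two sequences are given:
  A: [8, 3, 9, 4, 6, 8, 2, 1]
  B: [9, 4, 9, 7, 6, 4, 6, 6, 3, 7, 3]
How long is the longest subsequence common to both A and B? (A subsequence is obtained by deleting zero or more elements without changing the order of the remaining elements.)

3

A longest common subsequence is 9, 4, 6 (length 3); the LCS DP confirms no longer common subsequence exists.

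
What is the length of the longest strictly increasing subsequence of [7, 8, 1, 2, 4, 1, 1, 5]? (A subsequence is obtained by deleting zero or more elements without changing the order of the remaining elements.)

4

Scanning left to right, the best length ending at each element is: 7→1, 8→2, 1→1, 2→2, 4→3, 1→1, 1→1, 5→4.
So the longest increasing subsequence has length 4, e.g. 1, 2, 4, 5.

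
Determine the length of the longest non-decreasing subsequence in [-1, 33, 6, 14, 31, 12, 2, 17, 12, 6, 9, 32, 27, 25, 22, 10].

5

Let dp[i] be the longest non-decreasing subsequence ending at position i. Then dp = [1, 2, 2, 3, 4, 3, 2, 4, 4, 3, 4, 5, 5, 5, 5, 5].
The maximum is 5; one witness is -1, 6, 14, 31, 32 at positions 1,3,4,5,12.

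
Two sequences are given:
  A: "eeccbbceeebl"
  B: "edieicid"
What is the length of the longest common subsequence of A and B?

Backtracking the LCS table gives one alignment: e (A1,B1) → e (A2,B4) → c (A3,B6).
So the longest common subsequence has length 3.

3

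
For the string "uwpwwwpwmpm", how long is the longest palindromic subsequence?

7

One longest palindromic subsequence is wpwwwpw (positions 2,3,4,5,6,7,8); it reads the same forward and backward, and the interval DP gives dp[1][11] = 7.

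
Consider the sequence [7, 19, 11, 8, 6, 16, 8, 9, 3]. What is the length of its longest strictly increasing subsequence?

Scanning left to right, the best length ending at each element is: 7→1, 19→2, 11→2, 8→2, 6→1, 16→3, 8→2, 9→3, 3→1.
So the longest increasing subsequence has length 3, e.g. 7, 11, 16.

3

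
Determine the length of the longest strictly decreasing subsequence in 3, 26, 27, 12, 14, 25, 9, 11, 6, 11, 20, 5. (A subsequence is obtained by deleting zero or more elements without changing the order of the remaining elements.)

Scanning left to right, the best length ending at each element is: 3→1, 26→1, 27→1, 12→2, 14→2, 25→2, 9→3, 11→3, 6→4, 11→3, 20→3, 5→5.
So the longest decreasing subsequence has length 5, e.g. 26, 12, 9, 6, 5.

5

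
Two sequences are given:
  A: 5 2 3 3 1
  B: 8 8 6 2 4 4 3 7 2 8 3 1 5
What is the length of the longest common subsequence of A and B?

4

Backtracking the LCS table gives one alignment: 2 (A2,B4) → 3 (A3,B7) → 3 (A4,B11) → 1 (A5,B12).
So the longest common subsequence has length 4.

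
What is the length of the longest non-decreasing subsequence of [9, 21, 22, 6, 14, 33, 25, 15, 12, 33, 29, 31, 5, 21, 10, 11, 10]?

One longest non-decreasing subsequence is 9, 21, 22, 25, 29, 31 (positions 1,2,3,7,11,12), of length 6; no longer one exists.

6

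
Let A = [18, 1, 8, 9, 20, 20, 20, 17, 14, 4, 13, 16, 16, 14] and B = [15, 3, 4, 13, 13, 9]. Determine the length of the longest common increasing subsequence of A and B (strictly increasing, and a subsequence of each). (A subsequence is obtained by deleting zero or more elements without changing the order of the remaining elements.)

A longest common strictly increasing subsequence is 4, 13 (length 2); it appears in order in both A and B, and no longer such subsequence exists.

2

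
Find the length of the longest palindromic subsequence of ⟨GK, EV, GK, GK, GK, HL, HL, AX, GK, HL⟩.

One longest palindromic subsequence is GK GK GK GK GK (positions 1,3,4,5,9); it reads the same forward and backward, and the interval DP gives dp[1][10] = 5.

5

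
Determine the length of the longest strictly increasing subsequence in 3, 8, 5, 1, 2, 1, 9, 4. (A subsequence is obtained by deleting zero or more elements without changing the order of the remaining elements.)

Scanning left to right, the best length ending at each element is: 3→1, 8→2, 5→2, 1→1, 2→2, 1→1, 9→3, 4→3.
So the longest increasing subsequence has length 3, e.g. 3, 8, 9.

3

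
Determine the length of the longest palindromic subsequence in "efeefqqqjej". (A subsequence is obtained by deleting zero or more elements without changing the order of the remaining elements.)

6

Using dp[i][j] = 2 + dp[i+1][j−1] if the ends match, else max(dp[i+1][j], dp[i][j−1]):
dp[1][11] = 6. A witness is efeefe at positions 1,2,3,4,5,10.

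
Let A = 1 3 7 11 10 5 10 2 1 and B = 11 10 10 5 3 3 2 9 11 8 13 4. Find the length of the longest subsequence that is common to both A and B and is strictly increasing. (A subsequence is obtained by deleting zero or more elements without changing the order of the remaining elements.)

2

For each value that appears in both, track the longest common increasing run ending there.
The best achievable length is 2; one witness is 3, 11 (A-positions 2,4, B-positions 5,9).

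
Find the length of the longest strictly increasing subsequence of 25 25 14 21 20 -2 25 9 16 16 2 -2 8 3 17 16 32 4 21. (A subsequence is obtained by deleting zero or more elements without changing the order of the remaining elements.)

One longest increasing subsequence is -2, 9, 16, 17, 32 (positions 6,8,9,15,17), of length 5; no longer one exists.

5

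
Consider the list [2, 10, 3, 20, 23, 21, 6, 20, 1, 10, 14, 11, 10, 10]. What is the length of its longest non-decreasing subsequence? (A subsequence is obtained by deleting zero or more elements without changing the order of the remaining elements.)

Let dp[i] be the longest non-decreasing subsequence ending at position i. Then dp = [1, 2, 2, 3, 4, 4, 3, 4, 1, 4, 5, 5, 5, 6].
The maximum is 6; one witness is 2, 3, 6, 10, 10, 10 at positions 1,3,7,10,13,14.

6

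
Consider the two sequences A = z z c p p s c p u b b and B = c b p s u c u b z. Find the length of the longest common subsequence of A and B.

Backtracking the LCS table gives one alignment: c (A3,B1) → p (A5,B3) → s (A6,B4) → c (A7,B6) → u (A9,B7) → b (A10,B8).
So the longest common subsequence has length 6.

6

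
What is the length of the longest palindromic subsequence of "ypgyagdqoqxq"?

3

One longest palindromic subsequence is qxq (positions 8,11,12); it reads the same forward and backward, and the interval DP gives dp[1][12] = 3.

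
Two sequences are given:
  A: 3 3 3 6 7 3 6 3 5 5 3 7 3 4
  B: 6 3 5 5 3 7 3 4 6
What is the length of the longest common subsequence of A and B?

A longest common subsequence is 6, 3, 5, 5, 3, 7, 3, 4 (length 8); the LCS DP confirms no longer common subsequence exists.

8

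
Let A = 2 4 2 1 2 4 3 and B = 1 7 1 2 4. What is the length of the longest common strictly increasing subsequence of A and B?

3

For each value that appears in both, track the longest common increasing run ending there.
The best achievable length is 3; one witness is 1, 2, 4 (A-positions 4,5,6, B-positions 1,4,5).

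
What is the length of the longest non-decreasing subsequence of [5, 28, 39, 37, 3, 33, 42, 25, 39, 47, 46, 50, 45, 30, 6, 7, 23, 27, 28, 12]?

6

Scanning left to right, the best length ending at each element is: 5→1, 28→2, 39→3, 37→3, 3→1, 33→3, 42→4, 25→2, 39→4, 47→5, 46→5, 50→6, 45→5, 30→3, 6→2, 7→3, 23→4, 27→5, 28→6, 12→4.
So the longest non-decreasing subsequence has length 6, e.g. 5, 28, 39, 42, 47, 50.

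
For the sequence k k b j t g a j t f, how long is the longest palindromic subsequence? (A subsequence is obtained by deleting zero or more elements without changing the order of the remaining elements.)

3

One longest palindromic subsequence is tjt (positions 5,8,9); it reads the same forward and backward, and the interval DP gives dp[1][10] = 3.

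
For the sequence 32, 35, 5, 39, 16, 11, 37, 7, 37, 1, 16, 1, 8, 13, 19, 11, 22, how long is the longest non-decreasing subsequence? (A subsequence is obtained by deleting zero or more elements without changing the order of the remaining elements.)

6

Let dp[i] be the longest non-decreasing subsequence ending at position i. Then dp = [1, 2, 1, 3, 2, 2, 3, 2, 4, 1, 3, 2, 3, 4, 5, 4, 6].
The maximum is 6; one witness is 5, 7, 8, 13, 19, 22 at positions 3,8,13,14,15,17.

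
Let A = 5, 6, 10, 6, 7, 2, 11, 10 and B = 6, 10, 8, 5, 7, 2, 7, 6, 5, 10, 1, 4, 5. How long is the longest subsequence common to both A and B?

Backtracking the LCS table gives one alignment: 6 (A2,B1) → 10 (A3,B2) → 7 (A5,B5) → 2 (A6,B6) → 10 (A8,B10).
So the longest common subsequence has length 5.

5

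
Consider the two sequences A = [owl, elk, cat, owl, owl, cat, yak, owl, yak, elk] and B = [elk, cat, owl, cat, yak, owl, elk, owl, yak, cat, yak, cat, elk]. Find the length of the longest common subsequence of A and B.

8

A longest common subsequence is elk, cat, owl, cat, yak, owl, yak, elk (length 8); the LCS DP confirms no longer common subsequence exists.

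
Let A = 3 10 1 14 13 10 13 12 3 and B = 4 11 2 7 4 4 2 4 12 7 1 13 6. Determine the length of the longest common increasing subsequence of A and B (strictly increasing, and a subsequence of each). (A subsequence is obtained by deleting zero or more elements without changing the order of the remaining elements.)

2

For each value that appears in both, track the longest common increasing run ending there.
The best achievable length is 2; one witness is 1, 13 (A-positions 3,5, B-positions 11,12).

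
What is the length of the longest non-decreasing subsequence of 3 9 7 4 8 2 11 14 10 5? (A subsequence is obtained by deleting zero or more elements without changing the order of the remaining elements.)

5

One longest non-decreasing subsequence is 3, 7, 8, 11, 14 (positions 1,3,5,7,8), of length 5; no longer one exists.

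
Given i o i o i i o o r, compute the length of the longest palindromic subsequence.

One longest palindromic subsequence is ooiioo (positions 2,4,5,6,7,8); it reads the same forward and backward, and the interval DP gives dp[1][9] = 6.

6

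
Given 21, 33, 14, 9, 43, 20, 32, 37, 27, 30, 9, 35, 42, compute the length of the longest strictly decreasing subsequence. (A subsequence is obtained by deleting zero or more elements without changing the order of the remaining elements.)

4

One longest decreasing subsequence is 33, 32, 27, 9 (positions 2,7,9,11), of length 4; no longer one exists.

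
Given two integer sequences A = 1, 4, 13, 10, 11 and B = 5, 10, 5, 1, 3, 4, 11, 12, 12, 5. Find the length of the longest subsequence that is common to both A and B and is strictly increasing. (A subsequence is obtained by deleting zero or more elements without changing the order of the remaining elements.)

3

For each value that appears in both, track the longest common increasing run ending there.
The best achievable length is 3; one witness is 1, 4, 11 (A-positions 1,2,5, B-positions 4,6,7).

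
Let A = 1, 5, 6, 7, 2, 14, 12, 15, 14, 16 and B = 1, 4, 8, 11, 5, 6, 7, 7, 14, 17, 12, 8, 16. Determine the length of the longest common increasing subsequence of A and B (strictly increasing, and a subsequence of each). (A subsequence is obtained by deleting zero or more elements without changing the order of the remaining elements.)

6

For each value that appears in both, track the longest common increasing run ending there.
The best achievable length is 6; one witness is 1, 5, 6, 7, 14, 16 (A-positions 1,2,3,4,6,10, B-positions 1,5,6,7,9,13).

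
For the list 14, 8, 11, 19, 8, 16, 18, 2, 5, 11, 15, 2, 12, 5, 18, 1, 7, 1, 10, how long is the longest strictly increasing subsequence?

Let dp[i] be the longest increasing subsequence ending at position i. Then dp = [1, 1, 2, 3, 1, 3, 4, 1, 2, 3, 4, 1, 4, 2, 5, 1, 3, 1, 4].
The maximum is 5; one witness is 2, 5, 11, 15, 18 at positions 8,9,10,11,15.

5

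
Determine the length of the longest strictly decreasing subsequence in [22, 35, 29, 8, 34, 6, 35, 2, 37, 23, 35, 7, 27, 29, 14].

5

One longest decreasing subsequence is 35, 29, 8, 6, 2 (positions 2,3,4,6,8), of length 5; no longer one exists.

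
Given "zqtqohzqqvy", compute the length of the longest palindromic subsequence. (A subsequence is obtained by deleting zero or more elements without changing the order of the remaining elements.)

5

One longest palindromic subsequence is qqzqq (positions 2,4,7,8,9); it reads the same forward and backward, and the interval DP gives dp[1][11] = 5.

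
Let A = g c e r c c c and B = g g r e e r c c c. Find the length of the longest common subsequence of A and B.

6

Backtracking the LCS table gives one alignment: g (A1,B2) → e (A3,B5) → r (A4,B6) → c (A5,B7) → c (A6,B8) → c (A7,B9).
So the longest common subsequence has length 6.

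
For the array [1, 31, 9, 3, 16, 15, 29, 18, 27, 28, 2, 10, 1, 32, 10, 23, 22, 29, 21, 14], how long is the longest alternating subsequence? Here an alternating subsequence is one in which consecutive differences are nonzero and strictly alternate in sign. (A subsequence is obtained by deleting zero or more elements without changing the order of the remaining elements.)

17

Track the best alternating length ending on an up-step vs a down-step at each position: up/down = 1/1, 2/1, 2/3, 2/3, 4/3, 4/5, 6/3, 6/7, 8/7, 8/7, 2/9, 10/9, 1/11, 12/1, 12/13, 14/13, 14/15, 16/13, 14/17, 14/17.
The maximum over both is 17; one such subsequence is 1, 31, 9, 16, 15, 29, 18, 27, 2, 10, 1, 32, 10, 23, 22, 29, 21.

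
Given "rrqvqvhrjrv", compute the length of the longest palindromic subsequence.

One longest palindromic subsequence is rrvqvrr (positions 1,2,4,5,6,8,10); it reads the same forward and backward, and the interval DP gives dp[1][11] = 7.

7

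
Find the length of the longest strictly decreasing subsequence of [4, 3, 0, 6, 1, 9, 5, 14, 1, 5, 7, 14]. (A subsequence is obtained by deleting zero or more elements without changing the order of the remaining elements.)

3

One longest decreasing subsequence is 4, 3, 0 (positions 1,2,3), of length 3; no longer one exists.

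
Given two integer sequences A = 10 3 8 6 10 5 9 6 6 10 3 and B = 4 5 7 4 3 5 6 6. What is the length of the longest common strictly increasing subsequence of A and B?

3

A longest common strictly increasing subsequence is 3, 5, 6 (length 3); it appears in order in both A and B, and no longer such subsequence exists.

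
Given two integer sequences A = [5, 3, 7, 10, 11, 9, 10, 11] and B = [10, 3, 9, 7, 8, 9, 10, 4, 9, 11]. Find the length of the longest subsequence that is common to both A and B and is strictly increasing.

5

For each value that appears in both, track the longest common increasing run ending there.
The best achievable length is 5; one witness is 3, 7, 9, 10, 11 (A-positions 2,3,6,7,8, B-positions 2,4,6,7,10).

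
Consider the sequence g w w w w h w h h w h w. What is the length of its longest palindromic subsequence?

Using dp[i][j] = 2 + dp[i+1][j−1] if the ends match, else max(dp[i+1][j], dp[i][j−1]):
dp[1][12] = 8. A witness is whwhhwhw at positions 2,6,7,8,9,10,11,12.

8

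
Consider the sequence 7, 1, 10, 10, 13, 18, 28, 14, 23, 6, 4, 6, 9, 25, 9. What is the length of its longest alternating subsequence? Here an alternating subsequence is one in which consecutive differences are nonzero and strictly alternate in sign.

8

A longest alternating subsequence is 7, 1, 18, 14, 23, 6, 25, 9 (positions 1,2,6,8,9,10,14,15); its 7 consecutive differences strictly alternate in sign, and length 8 is optimal.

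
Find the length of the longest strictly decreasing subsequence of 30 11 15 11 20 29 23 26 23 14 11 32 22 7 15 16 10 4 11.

8

Let dp[i] be the longest decreasing subsequence ending at position i. Then dp = [1, 2, 2, 3, 2, 2, 3, 3, 4, 5, 6, 1, 5, 7, 6, 6, 7, 8, 7].
The maximum is 8; one witness is 30, 29, 26, 23, 14, 11, 7, 4 at positions 1,6,8,9,10,11,14,18.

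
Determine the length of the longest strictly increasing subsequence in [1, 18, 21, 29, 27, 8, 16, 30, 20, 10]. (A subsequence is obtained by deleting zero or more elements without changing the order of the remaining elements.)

Let dp[i] be the longest increasing subsequence ending at position i. Then dp = [1, 2, 3, 4, 4, 2, 3, 5, 4, 3].
The maximum is 5; one witness is 1, 18, 21, 29, 30 at positions 1,2,3,4,8.

5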